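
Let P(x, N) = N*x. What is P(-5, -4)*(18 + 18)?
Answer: 720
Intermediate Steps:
P(-5, -4)*(18 + 18) = (-4*(-5))*(18 + 18) = 20*36 = 720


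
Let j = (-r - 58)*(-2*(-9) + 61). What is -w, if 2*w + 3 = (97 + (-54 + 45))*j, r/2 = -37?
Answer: -111229/2 ≈ -55615.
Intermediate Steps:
r = -74 (r = 2*(-37) = -74)
j = 1264 (j = (-1*(-74) - 58)*(-2*(-9) + 61) = (74 - 58)*(18 + 61) = 16*79 = 1264)
w = 111229/2 (w = -3/2 + ((97 + (-54 + 45))*1264)/2 = -3/2 + ((97 - 9)*1264)/2 = -3/2 + (88*1264)/2 = -3/2 + (1/2)*111232 = -3/2 + 55616 = 111229/2 ≈ 55615.)
-w = -1*111229/2 = -111229/2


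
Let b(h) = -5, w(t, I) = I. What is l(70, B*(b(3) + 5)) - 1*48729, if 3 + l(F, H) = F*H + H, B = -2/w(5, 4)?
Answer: -48732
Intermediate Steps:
B = -1/2 (B = -2/4 = -2*1/4 = -1/2 ≈ -0.50000)
l(F, H) = -3 + H + F*H (l(F, H) = -3 + (F*H + H) = -3 + (H + F*H) = -3 + H + F*H)
l(70, B*(b(3) + 5)) - 1*48729 = (-3 - (-5 + 5)/2 + 70*(-(-5 + 5)/2)) - 1*48729 = (-3 - 1/2*0 + 70*(-1/2*0)) - 48729 = (-3 + 0 + 70*0) - 48729 = (-3 + 0 + 0) - 48729 = -3 - 48729 = -48732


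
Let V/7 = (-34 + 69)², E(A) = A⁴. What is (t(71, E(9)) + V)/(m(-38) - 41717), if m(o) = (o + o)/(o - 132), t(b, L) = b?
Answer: -244970/1181969 ≈ -0.20726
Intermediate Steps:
m(o) = 2*o/(-132 + o) (m(o) = (2*o)/(-132 + o) = 2*o/(-132 + o))
V = 8575 (V = 7*(-34 + 69)² = 7*35² = 7*1225 = 8575)
(t(71, E(9)) + V)/(m(-38) - 41717) = (71 + 8575)/(2*(-38)/(-132 - 38) - 41717) = 8646/(2*(-38)/(-170) - 41717) = 8646/(2*(-38)*(-1/170) - 41717) = 8646/(38/85 - 41717) = 8646/(-3545907/85) = 8646*(-85/3545907) = -244970/1181969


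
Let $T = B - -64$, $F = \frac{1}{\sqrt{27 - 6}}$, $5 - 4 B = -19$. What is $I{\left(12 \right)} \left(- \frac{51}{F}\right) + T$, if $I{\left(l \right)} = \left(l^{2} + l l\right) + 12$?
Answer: $70 - 15300 \sqrt{21} \approx -70043.0$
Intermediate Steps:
$B = 6$ ($B = \frac{5}{4} - - \frac{19}{4} = \frac{5}{4} + \frac{19}{4} = 6$)
$F = \frac{\sqrt{21}}{21}$ ($F = \frac{1}{\sqrt{21}} = \frac{\sqrt{21}}{21} \approx 0.21822$)
$T = 70$ ($T = 6 - -64 = 6 + 64 = 70$)
$I{\left(l \right)} = 12 + 2 l^{2}$ ($I{\left(l \right)} = \left(l^{2} + l^{2}\right) + 12 = 2 l^{2} + 12 = 12 + 2 l^{2}$)
$I{\left(12 \right)} \left(- \frac{51}{F}\right) + T = \left(12 + 2 \cdot 12^{2}\right) \left(- \frac{51}{\frac{1}{21} \sqrt{21}}\right) + 70 = \left(12 + 2 \cdot 144\right) \left(- 51 \sqrt{21}\right) + 70 = \left(12 + 288\right) \left(- 51 \sqrt{21}\right) + 70 = 300 \left(- 51 \sqrt{21}\right) + 70 = - 15300 \sqrt{21} + 70 = 70 - 15300 \sqrt{21}$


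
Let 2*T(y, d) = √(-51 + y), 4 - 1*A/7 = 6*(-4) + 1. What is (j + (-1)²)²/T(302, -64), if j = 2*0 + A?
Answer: 72200*√251/251 ≈ 4557.2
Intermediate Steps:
A = 189 (A = 28 - 7*(6*(-4) + 1) = 28 - 7*(-24 + 1) = 28 - 7*(-23) = 28 + 161 = 189)
T(y, d) = √(-51 + y)/2
j = 189 (j = 2*0 + 189 = 0 + 189 = 189)
(j + (-1)²)²/T(302, -64) = (189 + (-1)²)²/((√(-51 + 302)/2)) = (189 + 1)²/((√251/2)) = 190²*(2*√251/251) = 36100*(2*√251/251) = 72200*√251/251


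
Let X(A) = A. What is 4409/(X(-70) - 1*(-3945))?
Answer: 4409/3875 ≈ 1.1378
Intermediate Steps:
4409/(X(-70) - 1*(-3945)) = 4409/(-70 - 1*(-3945)) = 4409/(-70 + 3945) = 4409/3875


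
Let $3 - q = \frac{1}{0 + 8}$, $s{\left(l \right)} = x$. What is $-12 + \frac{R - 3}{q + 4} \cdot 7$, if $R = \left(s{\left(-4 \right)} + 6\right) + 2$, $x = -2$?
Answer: $- \frac{492}{55} \approx -8.9454$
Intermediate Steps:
$s{\left(l \right)} = -2$
$q = \frac{23}{8}$ ($q = 3 - \frac{1}{0 + 8} = 3 - \frac{1}{8} = \frac{23}{8} \approx 2.875$)
$R = 6$ ($R = \left(-2 + 6\right) + 2 = 4 + 2 = 6$)
$-12 + \frac{R - 3}{q + 4} \cdot 7 = -12 + \frac{6 - 3}{\frac{23}{8} + 4} \cdot 7 = -12 + \frac{3}{\frac{55}{8}} \cdot 7 = -12 + 3 \cdot \frac{8}{55} \cdot 7 = -12 + \frac{24}{55} \cdot 7 = -12 + \frac{168}{55} = - \frac{492}{55}$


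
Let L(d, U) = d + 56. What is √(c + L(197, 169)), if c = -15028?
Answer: 5*I*√591 ≈ 121.55*I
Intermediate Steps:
L(d, U) = 56 + d
√(c + L(197, 169)) = √(-15028 + (56 + 197)) = √(-15028 + 253) = √(-14775) = 5*I*√591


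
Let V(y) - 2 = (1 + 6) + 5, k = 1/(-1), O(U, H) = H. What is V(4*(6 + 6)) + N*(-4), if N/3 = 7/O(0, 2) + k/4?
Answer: -25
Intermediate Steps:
k = -1
N = 39/4 (N = 3*(7/2 - 1/4) = 3*(7*(½) - 1*¼) = 3*(7/2 - ¼) = 3*(13/4) = 39/4 ≈ 9.7500)
V(y) = 14 (V(y) = 2 + ((1 + 6) + 5) = 2 + (7 + 5) = 2 + 12 = 14)
V(4*(6 + 6)) + N*(-4) = 14 + (39/4)*(-4) = 14 - 39 = -25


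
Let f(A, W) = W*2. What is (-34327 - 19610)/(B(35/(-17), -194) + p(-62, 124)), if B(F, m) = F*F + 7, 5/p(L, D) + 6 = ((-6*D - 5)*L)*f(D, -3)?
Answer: -4343289114762/905001787 ≈ -4799.2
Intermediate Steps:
f(A, W) = 2*W
p(L, D) = 5/(-6 - 6*L*(-5 - 6*D)) (p(L, D) = 5/(-6 + ((-6*D - 5)*L)*(2*(-3))) = 5/(-6 + ((-5 - 6*D)*L)*(-6)) = 5/(-6 + (L*(-5 - 6*D))*(-6)) = 5/(-6 - 6*L*(-5 - 6*D)))
B(F, m) = 7 + F² (B(F, m) = F² + 7 = 7 + F²)
(-34327 - 19610)/(B(35/(-17), -194) + p(-62, 124)) = (-34327 - 19610)/((7 + (35/(-17))²) + 5/(6*(-1 + 5*(-62) + 6*124*(-62)))) = -53937/((7 + (35*(-1/17))²) + 5/(6*(-1 - 310 - 46128))) = -53937/((7 + (-35/17)²) + (⅚)/(-46439)) = -53937/((7 + 1225/289) + (⅚)*(-1/46439)) = -53937/(3248/289 - 5/278634) = -53937/905001787/80525226 = -53937*80525226/905001787 = -4343289114762/905001787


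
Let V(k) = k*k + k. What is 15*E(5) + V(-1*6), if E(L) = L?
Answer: 105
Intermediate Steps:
V(k) = k + k**2 (V(k) = k**2 + k = k + k**2)
15*E(5) + V(-1*6) = 15*5 + (-1*6)*(1 - 1*6) = 75 - 6*(1 - 6) = 75 - 6*(-5) = 75 + 30 = 105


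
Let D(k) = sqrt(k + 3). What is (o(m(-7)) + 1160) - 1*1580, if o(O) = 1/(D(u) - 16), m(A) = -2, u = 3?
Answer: -52508/125 - sqrt(6)/250 ≈ -420.07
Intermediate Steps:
D(k) = sqrt(3 + k)
o(O) = 1/(-16 + sqrt(6)) (o(O) = 1/(sqrt(3 + 3) - 16) = 1/(sqrt(6) - 16) = 1/(-16 + sqrt(6)))
(o(m(-7)) + 1160) - 1*1580 = ((-8/125 - sqrt(6)/250) + 1160) - 1*1580 = (144992/125 - sqrt(6)/250) - 1580 = -52508/125 - sqrt(6)/250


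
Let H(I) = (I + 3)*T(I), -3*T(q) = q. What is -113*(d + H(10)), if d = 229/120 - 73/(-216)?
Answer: 2507131/540 ≈ 4642.8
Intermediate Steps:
d = 1213/540 (d = 229*(1/120) - 73*(-1/216) = 229/120 + 73/216 = 1213/540 ≈ 2.2463)
T(q) = -q/3
H(I) = -I*(3 + I)/3 (H(I) = (I + 3)*(-I/3) = (3 + I)*(-I/3) = -I*(3 + I)/3)
-113*(d + H(10)) = -113*(1213/540 - ⅓*10*(3 + 10)) = -113*(1213/540 - ⅓*10*13) = -113*(1213/540 - 130/3) = -113*(-22187/540) = 2507131/540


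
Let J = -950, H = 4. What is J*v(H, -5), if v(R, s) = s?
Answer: 4750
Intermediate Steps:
J*v(H, -5) = -950*(-5) = 4750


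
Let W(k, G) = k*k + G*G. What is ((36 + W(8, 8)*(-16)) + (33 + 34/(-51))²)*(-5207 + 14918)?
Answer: -9386221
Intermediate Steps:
W(k, G) = G² + k² (W(k, G) = k² + G² = G² + k²)
((36 + W(8, 8)*(-16)) + (33 + 34/(-51))²)*(-5207 + 14918) = ((36 + (8² + 8²)*(-16)) + (33 + 34/(-51))²)*(-5207 + 14918) = ((36 + (64 + 64)*(-16)) + (33 + 34*(-1/51))²)*9711 = ((36 + 128*(-16)) + (33 - ⅔)²)*9711 = ((36 - 2048) + (97/3)²)*9711 = (-2012 + 9409/9)*9711 = -8699/9*9711 = -9386221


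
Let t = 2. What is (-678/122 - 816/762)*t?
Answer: -102698/7747 ≈ -13.256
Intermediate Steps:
(-678/122 - 816/762)*t = (-678/122 - 816/762)*2 = (-678*1/122 - 816*1/762)*2 = (-339/61 - 136/127)*2 = -51349/7747*2 = -102698/7747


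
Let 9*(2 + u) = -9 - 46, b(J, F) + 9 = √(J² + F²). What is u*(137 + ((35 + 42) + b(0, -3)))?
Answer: -15184/9 ≈ -1687.1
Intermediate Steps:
b(J, F) = -9 + √(F² + J²) (b(J, F) = -9 + √(J² + F²) = -9 + √(F² + J²))
u = -73/9 (u = -2 + (-9 - 46)/9 = -2 + (⅑)*(-55) = -2 - 55/9 = -73/9 ≈ -8.1111)
u*(137 + ((35 + 42) + b(0, -3))) = -73*(137 + ((35 + 42) + (-9 + √((-3)² + 0²))))/9 = -73*(137 + (77 + (-9 + √(9 + 0))))/9 = -73*(137 + (77 + (-9 + √9)))/9 = -73*(137 + (77 + (-9 + 3)))/9 = -73*(137 + (77 - 6))/9 = -73*(137 + 71)/9 = -73/9*208 = -15184/9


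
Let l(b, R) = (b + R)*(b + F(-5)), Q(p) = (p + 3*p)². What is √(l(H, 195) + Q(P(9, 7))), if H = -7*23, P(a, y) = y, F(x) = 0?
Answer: I*√4690 ≈ 68.484*I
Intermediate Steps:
Q(p) = 16*p² (Q(p) = (4*p)² = 16*p²)
H = -161
l(b, R) = b*(R + b) (l(b, R) = (b + R)*(b + 0) = (R + b)*b = b*(R + b))
√(l(H, 195) + Q(P(9, 7))) = √(-161*(195 - 161) + 16*7²) = √(-161*34 + 16*49) = √(-5474 + 784) = √(-4690) = I*√4690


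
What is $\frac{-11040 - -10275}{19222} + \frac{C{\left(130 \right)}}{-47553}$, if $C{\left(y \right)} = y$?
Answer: $- \frac{38876905}{914063766} \approx -0.042532$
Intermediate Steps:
$\frac{-11040 - -10275}{19222} + \frac{C{\left(130 \right)}}{-47553} = \frac{-11040 - -10275}{19222} + \frac{130}{-47553} = \left(-11040 + 10275\right) \frac{1}{19222} + 130 \left(- \frac{1}{47553}\right) = \left(-765\right) \frac{1}{19222} - \frac{130}{47553} = - \frac{765}{19222} - \frac{130}{47553} = - \frac{38876905}{914063766}$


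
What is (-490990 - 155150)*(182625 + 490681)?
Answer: -435049938840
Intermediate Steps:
(-490990 - 155150)*(182625 + 490681) = -646140*673306 = -435049938840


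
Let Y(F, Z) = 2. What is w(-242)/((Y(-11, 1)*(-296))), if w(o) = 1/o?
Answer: 1/143264 ≈ 6.9801e-6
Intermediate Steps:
w(-242)/((Y(-11, 1)*(-296))) = 1/((-242)*((2*(-296)))) = -1/242/(-592) = -1/242*(-1/592) = 1/143264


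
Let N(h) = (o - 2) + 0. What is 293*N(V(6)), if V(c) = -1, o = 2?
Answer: 0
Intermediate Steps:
N(h) = 0 (N(h) = (2 - 2) + 0 = 0 + 0 = 0)
293*N(V(6)) = 293*0 = 0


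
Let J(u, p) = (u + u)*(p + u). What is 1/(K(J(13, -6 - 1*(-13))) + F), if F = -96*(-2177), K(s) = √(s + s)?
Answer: 13062/2729853439 - √65/10919413756 ≈ 4.7841e-6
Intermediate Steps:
J(u, p) = 2*u*(p + u) (J(u, p) = (2*u)*(p + u) = 2*u*(p + u))
K(s) = √2*√s (K(s) = √(2*s) = √2*√s)
F = 208992
1/(K(J(13, -6 - 1*(-13))) + F) = 1/(√2*√(2*13*((-6 - 1*(-13)) + 13)) + 208992) = 1/(√2*√(2*13*((-6 + 13) + 13)) + 208992) = 1/(√2*√(2*13*(7 + 13)) + 208992) = 1/(√2*√(2*13*20) + 208992) = 1/(√2*√520 + 208992) = 1/(√2*(2*√130) + 208992) = 1/(4*√65 + 208992) = 1/(208992 + 4*√65)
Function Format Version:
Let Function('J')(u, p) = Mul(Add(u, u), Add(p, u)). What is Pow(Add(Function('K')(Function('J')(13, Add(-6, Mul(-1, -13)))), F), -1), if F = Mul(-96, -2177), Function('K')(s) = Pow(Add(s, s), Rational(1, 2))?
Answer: Add(Rational(13062, 2729853439), Mul(Rational(-1, 10919413756), Pow(65, Rational(1, 2)))) ≈ 4.7841e-6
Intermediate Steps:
Function('J')(u, p) = Mul(2, u, Add(p, u)) (Function('J')(u, p) = Mul(Mul(2, u), Add(p, u)) = Mul(2, u, Add(p, u)))
Function('K')(s) = Mul(Pow(2, Rational(1, 2)), Pow(s, Rational(1, 2))) (Function('K')(s) = Pow(Mul(2, s), Rational(1, 2)) = Mul(Pow(2, Rational(1, 2)), Pow(s, Rational(1, 2))))
F = 208992
Pow(Add(Function('K')(Function('J')(13, Add(-6, Mul(-1, -13)))), F), -1) = Pow(Add(Mul(Pow(2, Rational(1, 2)), Pow(Mul(2, 13, Add(Add(-6, Mul(-1, -13)), 13)), Rational(1, 2))), 208992), -1) = Pow(Add(Mul(Pow(2, Rational(1, 2)), Pow(Mul(2, 13, Add(Add(-6, 13), 13)), Rational(1, 2))), 208992), -1) = Pow(Add(Mul(Pow(2, Rational(1, 2)), Pow(Mul(2, 13, Add(7, 13)), Rational(1, 2))), 208992), -1) = Pow(Add(Mul(Pow(2, Rational(1, 2)), Pow(Mul(2, 13, 20), Rational(1, 2))), 208992), -1) = Pow(Add(Mul(Pow(2, Rational(1, 2)), Pow(520, Rational(1, 2))), 208992), -1) = Pow(Add(Mul(Pow(2, Rational(1, 2)), Mul(2, Pow(130, Rational(1, 2)))), 208992), -1) = Pow(Add(Mul(4, Pow(65, Rational(1, 2))), 208992), -1) = Pow(Add(208992, Mul(4, Pow(65, Rational(1, 2)))), -1)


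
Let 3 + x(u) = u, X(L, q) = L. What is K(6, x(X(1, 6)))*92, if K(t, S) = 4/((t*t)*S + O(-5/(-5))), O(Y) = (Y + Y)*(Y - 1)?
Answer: -46/9 ≈ -5.1111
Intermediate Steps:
O(Y) = 2*Y*(-1 + Y) (O(Y) = (2*Y)*(-1 + Y) = 2*Y*(-1 + Y))
x(u) = -3 + u
K(t, S) = 4/(S*t**2) (K(t, S) = 4/((t*t)*S + 2*(-5/(-5))*(-1 - 5/(-5))) = 4/(t**2*S + 2*(-5*(-1/5))*(-1 - 5*(-1/5))) = 4/(S*t**2 + 2*1*(-1 + 1)) = 4/(S*t**2 + 2*1*0) = 4/(S*t**2 + 0) = 4/((S*t**2)) = 4*(1/(S*t**2)) = 4/(S*t**2))
K(6, x(X(1, 6)))*92 = (4/((-3 + 1)*6**2))*92 = (4*(1/36)/(-2))*92 = (4*(-1/2)*(1/36))*92 = -1/18*92 = -46/9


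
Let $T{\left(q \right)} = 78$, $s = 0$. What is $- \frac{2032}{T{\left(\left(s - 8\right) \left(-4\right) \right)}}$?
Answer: $- \frac{1016}{39} \approx -26.051$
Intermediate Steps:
$- \frac{2032}{T{\left(\left(s - 8\right) \left(-4\right) \right)}} = - \frac{2032}{78} = \left(-2032\right) \frac{1}{78} = - \frac{1016}{39}$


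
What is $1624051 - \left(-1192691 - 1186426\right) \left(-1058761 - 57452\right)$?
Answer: $-2655599699870$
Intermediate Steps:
$1624051 - \left(-1192691 - 1186426\right) \left(-1058761 - 57452\right) = 1624051 - \left(-2379117\right) \left(-1116213\right) = 1624051 - 2655601323921 = -2655599699870$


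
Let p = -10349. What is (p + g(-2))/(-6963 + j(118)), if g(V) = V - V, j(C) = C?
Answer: 10349/6845 ≈ 1.5119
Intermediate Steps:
g(V) = 0
(p + g(-2))/(-6963 + j(118)) = (-10349 + 0)/(-6963 + 118) = -10349/(-6845) = -10349*(-1/6845) = 10349/6845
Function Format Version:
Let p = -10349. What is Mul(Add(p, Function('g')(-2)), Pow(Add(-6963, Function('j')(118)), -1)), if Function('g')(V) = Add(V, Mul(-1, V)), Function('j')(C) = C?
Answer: Rational(10349, 6845) ≈ 1.5119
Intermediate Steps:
Function('g')(V) = 0
Mul(Add(p, Function('g')(-2)), Pow(Add(-6963, Function('j')(118)), -1)) = Mul(Add(-10349, 0), Pow(Add(-6963, 118), -1)) = Mul(-10349, Pow(-6845, -1)) = Mul(-10349, Rational(-1, 6845)) = Rational(10349, 6845)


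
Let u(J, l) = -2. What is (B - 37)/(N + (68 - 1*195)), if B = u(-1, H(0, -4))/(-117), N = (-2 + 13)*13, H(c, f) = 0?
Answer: -4327/1872 ≈ -2.3114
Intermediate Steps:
N = 143 (N = 11*13 = 143)
B = 2/117 (B = -2/(-117) = -2*(-1/117) = 2/117 ≈ 0.017094)
(B - 37)/(N + (68 - 1*195)) = (2/117 - 37)/(143 + (68 - 1*195)) = -4327/(117*(143 + (68 - 195))) = -4327/(117*(143 - 127)) = -4327/117/16 = -4327/117*1/16 = -4327/1872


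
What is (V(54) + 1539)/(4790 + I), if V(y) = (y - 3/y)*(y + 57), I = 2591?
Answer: 45161/44286 ≈ 1.0198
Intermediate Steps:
V(y) = (57 + y)*(y - 3/y) (V(y) = (y - 3/y)*(57 + y) = (57 + y)*(y - 3/y))
(V(54) + 1539)/(4790 + I) = ((-3 + 54² - 171/54 + 57*54) + 1539)/(4790 + 2591) = ((-3 + 2916 - 171*1/54 + 3078) + 1539)/7381 = ((-3 + 2916 - 19/6 + 3078) + 1539)*(1/7381) = (35927/6 + 1539)*(1/7381) = (45161/6)*(1/7381) = 45161/44286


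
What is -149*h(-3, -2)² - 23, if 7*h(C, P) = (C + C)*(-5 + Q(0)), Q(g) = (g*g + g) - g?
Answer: -135227/49 ≈ -2759.7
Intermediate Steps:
Q(g) = g² (Q(g) = (g² + g) - g = (g + g²) - g = g²)
h(C, P) = -10*C/7 (h(C, P) = ((C + C)*(-5 + 0²))/7 = ((2*C)*(-5 + 0))/7 = ((2*C)*(-5))/7 = (-10*C)/7 = -10*C/7)
-149*h(-3, -2)² - 23 = -149*(-10/7*(-3))² - 23 = -149*(30/7)² - 23 = -149*900/49 - 23 = -134100/49 - 23 = -135227/49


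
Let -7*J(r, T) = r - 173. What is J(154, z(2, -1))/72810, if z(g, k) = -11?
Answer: 19/509670 ≈ 3.7279e-5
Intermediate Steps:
J(r, T) = 173/7 - r/7 (J(r, T) = -(r - 173)/7 = -(-173 + r)/7 = 173/7 - r/7)
J(154, z(2, -1))/72810 = (173/7 - ⅐*154)/72810 = (173/7 - 22)*(1/72810) = (19/7)*(1/72810) = 19/509670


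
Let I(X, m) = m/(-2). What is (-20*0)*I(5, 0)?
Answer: 0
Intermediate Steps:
I(X, m) = -m/2 (I(X, m) = m*(-1/2) = -m/2)
(-20*0)*I(5, 0) = (-20*0)*(-1/2*0) = 0*0 = 0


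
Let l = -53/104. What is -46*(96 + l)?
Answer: -228413/52 ≈ -4392.6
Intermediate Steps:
l = -53/104 (l = -53*1/104 = -53/104 ≈ -0.50961)
-46*(96 + l) = -46*(96 - 53/104) = -46*9931/104 = -228413/52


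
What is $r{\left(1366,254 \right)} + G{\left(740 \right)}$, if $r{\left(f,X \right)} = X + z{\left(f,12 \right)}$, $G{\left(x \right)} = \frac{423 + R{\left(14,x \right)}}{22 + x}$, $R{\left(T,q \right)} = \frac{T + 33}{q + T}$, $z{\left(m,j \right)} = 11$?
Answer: $\frac{152574209}{574548} \approx 265.56$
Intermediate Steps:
$R{\left(T,q \right)} = \frac{33 + T}{T + q}$
$G{\left(x \right)} = \frac{423 + \frac{47}{14 + x}}{22 + x}$ ($G{\left(x \right)} = \frac{423 + \frac{33 + 14}{14 + x}}{22 + x} = \frac{423 + \frac{1}{14 + x} 47}{22 + x} = \frac{423 + \frac{47}{14 + x}}{22 + x}$)
$r{\left(f,X \right)} = 11 + X$ ($r{\left(f,X \right)} = X + 11 = 11 + X$)
$r{\left(1366,254 \right)} + G{\left(740 \right)} = \left(11 + 254\right) + \frac{47 \left(127 + 9 \cdot 740\right)}{\left(14 + 740\right) \left(22 + 740\right)} = 265 + \frac{47 \left(127 + 6660\right)}{754 \cdot 762} = 265 + 47 \cdot \frac{1}{754} \cdot \frac{1}{762} \cdot 6787 = 265 + \frac{318989}{574548} = \frac{152574209}{574548}$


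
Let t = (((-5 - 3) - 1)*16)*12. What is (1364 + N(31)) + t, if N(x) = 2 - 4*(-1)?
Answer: -358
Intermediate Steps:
N(x) = 6 (N(x) = 2 + 4 = 6)
t = -1728 (t = ((-8 - 1)*16)*12 = -9*16*12 = -144*12 = -1728)
(1364 + N(31)) + t = (1364 + 6) - 1728 = 1370 - 1728 = -358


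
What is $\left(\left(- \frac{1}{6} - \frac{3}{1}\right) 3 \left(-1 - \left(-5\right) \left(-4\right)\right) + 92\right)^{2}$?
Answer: $\frac{339889}{4} \approx 84972.0$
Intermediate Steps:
$\left(\left(- \frac{1}{6} - \frac{3}{1}\right) 3 \left(-1 - \left(-5\right) \left(-4\right)\right) + 92\right)^{2} = \left(\left(\left(-1\right) \frac{1}{6} - 3\right) 3 \left(-1 - 20\right) + 92\right)^{2} = \left(\left(- \frac{1}{6} - 3\right) 3 \left(-1 - 20\right) + 92\right)^{2} = \left(\left(- \frac{19}{6}\right) 3 \left(-21\right) + 92\right)^{2} = \left(\left(- \frac{19}{2}\right) \left(-21\right) + 92\right)^{2} = \left(\frac{399}{2} + 92\right)^{2} = \left(\frac{583}{2}\right)^{2} = \frac{339889}{4}$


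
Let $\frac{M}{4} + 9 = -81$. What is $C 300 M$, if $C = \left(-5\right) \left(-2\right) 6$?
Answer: $-6480000$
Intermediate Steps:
$M = -360$ ($M = -36 + 4 \left(-81\right) = -36 - 324 = -360$)
$C = 60$ ($C = 10 \cdot 6 = 60$)
$C 300 M = 60 \cdot 300 \left(-360\right) = 60 \left(-108000\right) = -6480000$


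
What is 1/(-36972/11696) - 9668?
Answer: -89364248/9243 ≈ -9668.3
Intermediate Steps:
1/(-36972/11696) - 9668 = 1/(-36972*1/11696) - 9668 = 1/(-9243/2924) - 9668 = -2924/9243 - 9668 = -89364248/9243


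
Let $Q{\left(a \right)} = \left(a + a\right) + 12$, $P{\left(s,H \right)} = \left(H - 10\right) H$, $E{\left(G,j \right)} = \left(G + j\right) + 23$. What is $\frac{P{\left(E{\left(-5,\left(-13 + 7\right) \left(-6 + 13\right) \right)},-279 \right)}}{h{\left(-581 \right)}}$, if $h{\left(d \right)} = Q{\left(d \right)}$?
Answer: $- \frac{80631}{1150} \approx -70.114$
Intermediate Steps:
$E{\left(G,j \right)} = 23 + G + j$
$P{\left(s,H \right)} = H \left(-10 + H\right)$ ($P{\left(s,H \right)} = \left(-10 + H\right) H = H \left(-10 + H\right)$)
$Q{\left(a \right)} = 12 + 2 a$ ($Q{\left(a \right)} = 2 a + 12 = 12 + 2 a$)
$h{\left(d \right)} = 12 + 2 d$
$\frac{P{\left(E{\left(-5,\left(-13 + 7\right) \left(-6 + 13\right) \right)},-279 \right)}}{h{\left(-581 \right)}} = \frac{\left(-279\right) \left(-10 - 279\right)}{12 + 2 \left(-581\right)} = \frac{\left(-279\right) \left(-289\right)}{12 - 1162} = \frac{80631}{-1150} = 80631 \left(- \frac{1}{1150}\right) = - \frac{80631}{1150}$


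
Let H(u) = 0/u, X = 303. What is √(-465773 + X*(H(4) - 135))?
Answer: I*√506678 ≈ 711.81*I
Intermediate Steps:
H(u) = 0
√(-465773 + X*(H(4) - 135)) = √(-465773 + 303*(0 - 135)) = √(-465773 + 303*(-135)) = √(-465773 - 40905) = √(-506678) = I*√506678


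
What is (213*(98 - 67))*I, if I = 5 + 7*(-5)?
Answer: -198090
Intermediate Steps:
I = -30 (I = 5 - 35 = -30)
(213*(98 - 67))*I = (213*(98 - 67))*(-30) = (213*31)*(-30) = 6603*(-30) = -198090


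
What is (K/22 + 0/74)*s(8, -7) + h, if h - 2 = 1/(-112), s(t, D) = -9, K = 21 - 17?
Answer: 437/1232 ≈ 0.35471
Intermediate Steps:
K = 4
h = 223/112 (h = 2 + 1/(-112) = 2 - 1/112 = 223/112 ≈ 1.9911)
(K/22 + 0/74)*s(8, -7) + h = (4/22 + 0/74)*(-9) + 223/112 = (4*(1/22) + 0*(1/74))*(-9) + 223/112 = (2/11 + 0)*(-9) + 223/112 = (2/11)*(-9) + 223/112 = -18/11 + 223/112 = 437/1232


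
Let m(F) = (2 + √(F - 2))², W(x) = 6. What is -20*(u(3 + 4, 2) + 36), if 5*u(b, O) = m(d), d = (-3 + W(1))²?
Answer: -764 - 16*√7 ≈ -806.33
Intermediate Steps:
d = 9 (d = (-3 + 6)² = 3² = 9)
m(F) = (2 + √(-2 + F))²
u(b, O) = (2 + √7)²/5 (u(b, O) = (2 + √(-2 + 9))²/5 = (2 + √7)²/5)
-20*(u(3 + 4, 2) + 36) = -20*((2 + √7)²/5 + 36) = -20*(36 + (2 + √7)²/5) = -720 - 4*(2 + √7)²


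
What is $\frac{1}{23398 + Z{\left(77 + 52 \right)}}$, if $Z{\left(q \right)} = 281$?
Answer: $\frac{1}{23679} \approx 4.2232 \cdot 10^{-5}$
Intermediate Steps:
$\frac{1}{23398 + Z{\left(77 + 52 \right)}} = \frac{1}{23398 + 281} = \frac{1}{23679}$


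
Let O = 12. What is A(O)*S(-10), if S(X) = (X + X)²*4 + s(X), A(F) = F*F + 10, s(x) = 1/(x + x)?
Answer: 2463923/10 ≈ 2.4639e+5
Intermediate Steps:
s(x) = 1/(2*x)
A(F) = 10 + F² (A(F) = F² + 10 = 10 + F²)
S(X) = 1/(2*X) + 16*X² (S(X) = (X + X)²*4 + 1/(2*X) = (2*X)²*4 + 1/(2*X) = (4*X²)*4 + 1/(2*X) = 16*X² + 1/(2*X) = 1/(2*X) + 16*X²)
A(O)*S(-10) = (10 + 12²)*((½)*(1 + 32*(-10)³)/(-10)) = (10 + 144)*((½)*(-⅒)*(1 + 32*(-1000))) = 154*((½)*(-⅒)*(1 - 32000)) = 154*((½)*(-⅒)*(-31999)) = 154*(31999/20) = 2463923/10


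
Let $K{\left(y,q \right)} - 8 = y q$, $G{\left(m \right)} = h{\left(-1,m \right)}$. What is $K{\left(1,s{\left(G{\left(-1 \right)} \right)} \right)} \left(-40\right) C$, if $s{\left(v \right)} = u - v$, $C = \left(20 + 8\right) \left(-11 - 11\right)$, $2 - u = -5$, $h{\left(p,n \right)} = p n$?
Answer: $344960$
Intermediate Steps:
$h{\left(p,n \right)} = n p$
$u = 7$ ($u = 2 - -5 = 2 + 5 = 7$)
$C = -616$ ($C = 28 \left(-22\right) = -616$)
$G{\left(m \right)} = - m$ ($G{\left(m \right)} = m \left(-1\right) = - m$)
$s{\left(v \right)} = 7 - v$
$K{\left(y,q \right)} = 8 + q y$ ($K{\left(y,q \right)} = 8 + y q = 8 + q y$)
$K{\left(1,s{\left(G{\left(-1 \right)} \right)} \right)} \left(-40\right) C = \left(8 + \left(7 - \left(-1\right) \left(-1\right)\right) 1\right) \left(-40\right) \left(-616\right) = \left(8 + \left(7 - 1\right) 1\right) \left(-40\right) \left(-616\right) = \left(8 + 6 \cdot 1\right) \left(-40\right) \left(-616\right) = \left(8 + 6\right) \left(-40\right) \left(-616\right) = 14 \left(-40\right) \left(-616\right) = \left(-560\right) \left(-616\right) = 344960$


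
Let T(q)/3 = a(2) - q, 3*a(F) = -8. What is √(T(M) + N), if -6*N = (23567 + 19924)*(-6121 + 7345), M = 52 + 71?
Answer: I*√8872541 ≈ 2978.7*I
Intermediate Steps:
M = 123
N = -8872164 (N = -(23567 + 19924)*(-6121 + 7345)/6 = -14497*1224/2 = -⅙*53232984 = -8872164)
a(F) = -8/3 (a(F) = (⅓)*(-8) = -8/3)
T(q) = -8 - 3*q (T(q) = 3*(-8/3 - q) = -8 - 3*q)
√(T(M) + N) = √((-8 - 3*123) - 8872164) = √((-8 - 369) - 8872164) = √(-377 - 8872164) = √(-8872541) = I*√8872541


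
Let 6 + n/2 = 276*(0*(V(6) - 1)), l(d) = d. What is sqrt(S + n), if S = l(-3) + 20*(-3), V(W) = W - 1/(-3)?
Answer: 5*I*sqrt(3) ≈ 8.6602*I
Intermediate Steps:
V(W) = 1/3 + W (V(W) = W - 1*(-1/3) = W + 1/3 = 1/3 + W)
S = -63 (S = -3 + 20*(-3) = -3 - 60 = -63)
n = -12 (n = -12 + 2*(276*(0*((1/3 + 6) - 1))) = -12 + 2*(276*(0*(19/3 - 1))) = -12 + 2*(276*(0*(16/3))) = -12 + 2*(276*0) = -12 + 2*0 = -12 + 0 = -12)
sqrt(S + n) = sqrt(-63 - 12) = sqrt(-75) = 5*I*sqrt(3)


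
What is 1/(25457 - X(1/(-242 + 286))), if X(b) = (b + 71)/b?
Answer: 1/22332 ≈ 4.4779e-5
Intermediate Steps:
X(b) = (71 + b)/b
1/(25457 - X(1/(-242 + 286))) = 1/(25457 - (71 + 1/(-242 + 286))/(1/(-242 + 286))) = 1/(25457 - (71 + 1/44)/(1/44)) = 1/(25457 - (71 + 1/44)/1/44) = 1/(25457 - 44*3125/44) = 1/(25457 - 1*3125) = 1/(25457 - 3125) = 1/22332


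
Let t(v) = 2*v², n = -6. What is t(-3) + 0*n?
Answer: 18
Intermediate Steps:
t(-3) + 0*n = 2*(-3)² + 0*(-6) = 2*9 + 0 = 18 + 0 = 18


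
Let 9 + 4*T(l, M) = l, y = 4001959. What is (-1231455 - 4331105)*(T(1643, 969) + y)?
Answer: -22263409360800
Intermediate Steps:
T(l, M) = -9/4 + l/4
(-1231455 - 4331105)*(T(1643, 969) + y) = (-1231455 - 4331105)*((-9/4 + (¼)*1643) + 4001959) = -5562560*((-9/4 + 1643/4) + 4001959) = -5562560*(817/2 + 4001959) = -5562560*8004735/2 = -22263409360800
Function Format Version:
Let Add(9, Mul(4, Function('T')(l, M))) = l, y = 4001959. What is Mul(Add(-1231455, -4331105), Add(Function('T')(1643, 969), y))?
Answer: -22263409360800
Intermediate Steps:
Function('T')(l, M) = Add(Rational(-9, 4), Mul(Rational(1, 4), l))
Mul(Add(-1231455, -4331105), Add(Function('T')(1643, 969), y)) = Mul(Add(-1231455, -4331105), Add(Add(Rational(-9, 4), Mul(Rational(1, 4), 1643)), 4001959)) = Mul(-5562560, Add(Add(Rational(-9, 4), Rational(1643, 4)), 4001959)) = Mul(-5562560, Add(Rational(817, 2), 4001959)) = Mul(-5562560, Rational(8004735, 2)) = -22263409360800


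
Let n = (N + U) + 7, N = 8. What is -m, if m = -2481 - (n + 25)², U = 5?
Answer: 4506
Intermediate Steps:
n = 20 (n = (8 + 5) + 7 = 13 + 7 = 20)
m = -4506 (m = -2481 - (20 + 25)² = -2481 - 1*45² = -2481 - 1*2025 = -2481 - 2025 = -4506)
-m = -1*(-4506) = 4506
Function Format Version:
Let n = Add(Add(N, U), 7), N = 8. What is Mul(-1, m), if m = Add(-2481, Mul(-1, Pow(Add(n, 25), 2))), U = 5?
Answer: 4506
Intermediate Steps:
n = 20 (n = Add(Add(8, 5), 7) = Add(13, 7) = 20)
m = -4506 (m = Add(-2481, Mul(-1, Pow(Add(20, 25), 2))) = Add(-2481, Mul(-1, Pow(45, 2))) = Add(-2481, Mul(-1, 2025)) = Add(-2481, -2025) = -4506)
Mul(-1, m) = Mul(-1, -4506) = 4506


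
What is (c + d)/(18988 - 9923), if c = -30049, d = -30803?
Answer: -60852/9065 ≈ -6.7129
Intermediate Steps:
(c + d)/(18988 - 9923) = (-30049 - 30803)/(18988 - 9923) = -60852/9065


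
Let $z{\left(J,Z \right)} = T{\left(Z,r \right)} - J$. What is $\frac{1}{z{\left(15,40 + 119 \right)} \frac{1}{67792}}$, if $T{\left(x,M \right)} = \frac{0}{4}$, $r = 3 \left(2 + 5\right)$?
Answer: $- \frac{67792}{15} \approx -4519.5$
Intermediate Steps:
$r = 21$ ($r = 3 \cdot 7 = 21$)
$T{\left(x,M \right)} = 0$ ($T{\left(x,M \right)} = 0 \cdot \frac{1}{4} = 0$)
$z{\left(J,Z \right)} = - J$ ($z{\left(J,Z \right)} = 0 - J = - J$)
$\frac{1}{z{\left(15,40 + 119 \right)} \frac{1}{67792}} = \frac{1}{\left(-1\right) 15 \cdot \frac{1}{67792}} = \frac{1}{\left(-15\right) \frac{1}{67792}} = \frac{1}{- \frac{15}{67792}} = - \frac{67792}{15}$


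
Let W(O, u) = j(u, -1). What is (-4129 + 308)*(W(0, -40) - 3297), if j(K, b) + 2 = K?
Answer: 12758319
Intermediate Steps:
j(K, b) = -2 + K
W(O, u) = -2 + u
(-4129 + 308)*(W(0, -40) - 3297) = (-4129 + 308)*((-2 - 40) - 3297) = -3821*(-42 - 3297) = -3821*(-3339) = 12758319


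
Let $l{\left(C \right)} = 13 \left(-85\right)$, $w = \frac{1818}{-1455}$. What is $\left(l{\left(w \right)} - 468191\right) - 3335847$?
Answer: $-3805143$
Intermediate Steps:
$w = - \frac{606}{485}$ ($w = 1818 \left(- \frac{1}{1455}\right) = - \frac{606}{485} \approx -1.2495$)
$l{\left(C \right)} = -1105$
$\left(l{\left(w \right)} - 468191\right) - 3335847 = \left(-1105 - 468191\right) - 3335847 = -469296 - 3335847 = -3805143$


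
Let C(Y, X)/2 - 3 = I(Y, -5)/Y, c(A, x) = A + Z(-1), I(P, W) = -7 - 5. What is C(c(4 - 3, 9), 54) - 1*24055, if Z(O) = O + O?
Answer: -24025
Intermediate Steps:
I(P, W) = -12
Z(O) = 2*O
c(A, x) = -2 + A (c(A, x) = A + 2*(-1) = A - 2 = -2 + A)
C(Y, X) = 6 - 24/Y (C(Y, X) = 6 + 2*(-12/Y) = 6 - 24/Y)
C(c(4 - 3, 9), 54) - 1*24055 = (6 - 24/(-2 + (4 - 3))) - 1*24055 = (6 - 24/(-2 + 1)) - 24055 = (6 - 24/(-1)) - 24055 = (6 - 24*(-1)) - 24055 = (6 + 24) - 24055 = 30 - 24055 = -24025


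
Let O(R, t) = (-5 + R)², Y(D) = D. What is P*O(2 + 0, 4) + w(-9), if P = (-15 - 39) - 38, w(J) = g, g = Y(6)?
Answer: -822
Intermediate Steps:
g = 6
w(J) = 6
P = -92 (P = -54 - 38 = -92)
P*O(2 + 0, 4) + w(-9) = -92*(-5 + (2 + 0))² + 6 = -92*(-5 + 2)² + 6 = -92*(-3)² + 6 = -92*9 + 6 = -828 + 6 = -822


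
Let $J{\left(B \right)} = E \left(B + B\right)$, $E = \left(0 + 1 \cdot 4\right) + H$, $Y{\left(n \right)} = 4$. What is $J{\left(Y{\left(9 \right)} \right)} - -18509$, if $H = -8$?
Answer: $18477$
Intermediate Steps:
$E = -4$ ($E = \left(0 + 1 \cdot 4\right) - 8 = \left(0 + 4\right) - 8 = 4 - 8 = -4$)
$J{\left(B \right)} = - 8 B$ ($J{\left(B \right)} = - 4 \left(B + B\right) = - 4 \cdot 2 B = - 8 B$)
$J{\left(Y{\left(9 \right)} \right)} - -18509 = \left(-8\right) 4 - -18509 = -32 + 18509 = 18477$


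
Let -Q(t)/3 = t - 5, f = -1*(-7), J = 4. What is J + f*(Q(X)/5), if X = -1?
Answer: 146/5 ≈ 29.200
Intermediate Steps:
f = 7
Q(t) = 15 - 3*t (Q(t) = -3*(t - 5) = -3*(-5 + t) = 15 - 3*t)
J + f*(Q(X)/5) = 4 + 7*((15 - 3*(-1))/5) = 4 + 7*((15 + 3)*(1/5)) = 4 + 7*(18*(1/5)) = 4 + 7*(18/5) = 4 + 126/5 = 146/5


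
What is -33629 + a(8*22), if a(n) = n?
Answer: -33453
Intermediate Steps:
-33629 + a(8*22) = -33629 + 8*22 = -33629 + 176 = -33453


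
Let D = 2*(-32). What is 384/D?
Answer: -6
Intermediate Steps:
D = -64
384/D = 384/(-64) = 384*(-1/64) = -6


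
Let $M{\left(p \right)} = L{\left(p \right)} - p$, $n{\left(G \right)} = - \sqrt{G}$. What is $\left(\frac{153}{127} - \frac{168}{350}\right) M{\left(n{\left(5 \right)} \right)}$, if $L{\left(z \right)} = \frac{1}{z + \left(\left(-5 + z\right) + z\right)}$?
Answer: $\frac{2301}{12700} + \frac{39117 \sqrt{5}}{63500} \approx 1.5586$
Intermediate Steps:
$L{\left(z \right)} = \frac{1}{-5 + 3 z}$ ($L{\left(z \right)} = \frac{1}{z + \left(-5 + 2 z\right)} = \frac{1}{-5 + 3 z}$)
$M{\left(p \right)} = \frac{1}{-5 + 3 p} - p$
$\left(\frac{153}{127} - \frac{168}{350}\right) M{\left(n{\left(5 \right)} \right)} = \left(\frac{153}{127} - \frac{168}{350}\right) \left(\frac{1}{-5 + 3 \left(- \sqrt{5}\right)} - - \sqrt{5}\right) = \left(153 \cdot \frac{1}{127} - \frac{12}{25}\right) \left(\frac{1}{-5 - 3 \sqrt{5}} + \sqrt{5}\right) = \left(\frac{153}{127} - \frac{12}{25}\right) \left(\sqrt{5} + \frac{1}{-5 - 3 \sqrt{5}}\right) = \frac{2301 \left(\sqrt{5} + \frac{1}{-5 - 3 \sqrt{5}}\right)}{3175} = \frac{2301 \sqrt{5}}{3175} + \frac{2301}{3175 \left(-5 - 3 \sqrt{5}\right)}$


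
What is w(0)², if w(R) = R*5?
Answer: 0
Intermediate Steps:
w(R) = 5*R
w(0)² = (5*0)² = 0² = 0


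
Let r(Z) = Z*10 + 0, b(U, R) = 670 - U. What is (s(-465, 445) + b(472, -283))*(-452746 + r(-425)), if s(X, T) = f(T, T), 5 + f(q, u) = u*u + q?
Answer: -90788196348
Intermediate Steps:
f(q, u) = -5 + q + u² (f(q, u) = -5 + (u*u + q) = -5 + (u² + q) = -5 + (q + u²) = -5 + q + u²)
s(X, T) = -5 + T + T²
r(Z) = 10*Z (r(Z) = 10*Z + 0 = 10*Z)
(s(-465, 445) + b(472, -283))*(-452746 + r(-425)) = ((-5 + 445 + 445²) + (670 - 1*472))*(-452746 + 10*(-425)) = ((-5 + 445 + 198025) + (670 - 472))*(-452746 - 4250) = (198465 + 198)*(-456996) = 198663*(-456996) = -90788196348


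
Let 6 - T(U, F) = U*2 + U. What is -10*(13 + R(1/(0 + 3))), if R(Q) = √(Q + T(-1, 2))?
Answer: -130 - 20*√21/3 ≈ -160.55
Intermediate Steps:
T(U, F) = 6 - 3*U (T(U, F) = 6 - (U*2 + U) = 6 - (2*U + U) = 6 - 3*U)
R(Q) = √(9 + Q) (R(Q) = √(Q + (6 - 3*(-1))) = √(Q + (6 + 3)) = √(Q + 9) = √(9 + Q))
-10*(13 + R(1/(0 + 3))) = -10*(13 + √(9 + 1/(0 + 3))) = -10*(13 + √(9 + 1/3)) = -10*(13 + √(9 + ⅓)) = -10*(13 + √(28/3)) = -10*(13 + 2*√21/3) = -130 - 20*√21/3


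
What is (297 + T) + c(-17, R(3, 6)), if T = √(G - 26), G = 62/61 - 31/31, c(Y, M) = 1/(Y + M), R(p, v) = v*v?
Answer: 5644/19 + I*√96685/61 ≈ 297.05 + 5.0974*I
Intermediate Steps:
R(p, v) = v²
c(Y, M) = 1/(M + Y)
G = 1/61 (G = 62*(1/61) - 31*1/31 = 62/61 - 1 = 1/61 ≈ 0.016393)
T = I*√96685/61 (T = √(1/61 - 26) = √(-1585/61) = I*√96685/61 ≈ 5.0974*I)
(297 + T) + c(-17, R(3, 6)) = (297 + I*√96685/61) + 1/(6² - 17) = (297 + I*√96685/61) + 1/(36 - 17) = (297 + I*√96685/61) + 1/19 = 5644/19 + I*√96685/61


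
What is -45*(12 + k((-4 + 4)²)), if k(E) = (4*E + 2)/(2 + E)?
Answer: -585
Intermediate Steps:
k(E) = (2 + 4*E)/(2 + E)
-45*(12 + k((-4 + 4)²)) = -45*(12 + 2*(1 + 2*(-4 + 4)²)/(2 + (-4 + 4)²)) = -45*(12 + 2*(1 + 2*0²)/(2 + 0²)) = -45*(12 + 2*(1 + 2*0)/(2 + 0)) = -45*(12 + 2*(1 + 0)/2) = -45*(12 + 2*(½)*1) = -45*(12 + 1) = -45*13 = -585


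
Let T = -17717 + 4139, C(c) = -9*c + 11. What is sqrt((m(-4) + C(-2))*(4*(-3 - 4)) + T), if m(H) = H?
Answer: 11*I*sqrt(118) ≈ 119.49*I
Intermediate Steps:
C(c) = 11 - 9*c
T = -13578
sqrt((m(-4) + C(-2))*(4*(-3 - 4)) + T) = sqrt((-4 + (11 - 9*(-2)))*(4*(-3 - 4)) - 13578) = sqrt((-4 + (11 + 18))*(4*(-7)) - 13578) = sqrt((-4 + 29)*(-28) - 13578) = sqrt(25*(-28) - 13578) = sqrt(-700 - 13578) = sqrt(-14278) = 11*I*sqrt(118)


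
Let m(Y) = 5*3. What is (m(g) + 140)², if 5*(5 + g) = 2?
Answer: 24025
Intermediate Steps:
g = -23/5 (g = -5 + (⅕)*2 = -5 + ⅖ = -23/5 ≈ -4.6000)
m(Y) = 15
(m(g) + 140)² = (15 + 140)² = 155² = 24025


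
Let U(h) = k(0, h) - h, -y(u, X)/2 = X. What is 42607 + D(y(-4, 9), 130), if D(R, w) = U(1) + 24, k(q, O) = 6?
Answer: 42636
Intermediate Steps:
y(u, X) = -2*X
U(h) = 6 - h
D(R, w) = 29 (D(R, w) = (6 - 1*1) + 24 = (6 - 1) + 24 = 5 + 24 = 29)
42607 + D(y(-4, 9), 130) = 42607 + 29 = 42636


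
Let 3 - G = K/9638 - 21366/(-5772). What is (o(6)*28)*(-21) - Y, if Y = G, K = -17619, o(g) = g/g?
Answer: -1365559089/2317939 ≈ -589.13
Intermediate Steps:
o(g) = 1
G = 2610957/2317939 (G = 3 - (-17619/9638 - 21366/(-5772)) = 3 - (-17619*1/9638 - 21366*(-1/5772)) = 3 - (-17619/9638 + 3561/962) = 3 - 1*4342860/2317939 = 3 - 4342860/2317939 = 2610957/2317939 ≈ 1.1264)
Y = 2610957/2317939 ≈ 1.1264
(o(6)*28)*(-21) - Y = (1*28)*(-21) - 1*2610957/2317939 = 28*(-21) - 2610957/2317939 = -588 - 2610957/2317939 = -1365559089/2317939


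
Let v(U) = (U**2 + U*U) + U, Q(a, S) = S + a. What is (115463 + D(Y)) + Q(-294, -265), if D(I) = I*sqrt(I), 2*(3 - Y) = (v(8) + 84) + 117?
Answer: 114904 - 331*I*sqrt(662)/4 ≈ 1.149e+5 - 2129.1*I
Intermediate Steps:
v(U) = U + 2*U**2 (v(U) = (U**2 + U**2) + U = 2*U**2 + U = U + 2*U**2)
Y = -331/2 (Y = 3 - ((8*(1 + 2*8) + 84) + 117)/2 = 3 - ((8*(1 + 16) + 84) + 117)/2 = 3 - ((8*17 + 84) + 117)/2 = 3 - ((136 + 84) + 117)/2 = 3 - (220 + 117)/2 = 3 - 1/2*337 = 3 - 337/2 = -331/2 ≈ -165.50)
D(I) = I**(3/2)
(115463 + D(Y)) + Q(-294, -265) = (115463 + (-331/2)**(3/2)) + (-265 - 294) = (115463 - 331*I*sqrt(662)/4) - 559 = 114904 - 331*I*sqrt(662)/4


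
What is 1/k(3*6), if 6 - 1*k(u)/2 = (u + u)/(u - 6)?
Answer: ⅙ ≈ 0.16667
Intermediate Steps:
k(u) = 12 - 4*u/(-6 + u) (k(u) = 12 - 2*(u + u)/(u - 6) = 12 - 2*2*u/(-6 + u) = 12 - 4*u/(-6 + u))
1/k(3*6) = 1/(8*(-9 + 3*6)/(-6 + 3*6)) = 1/(8*(-9 + 18)/(-6 + 18)) = 1/(8*9/12) = 1/(8*(1/12)*9) = 1/6 = ⅙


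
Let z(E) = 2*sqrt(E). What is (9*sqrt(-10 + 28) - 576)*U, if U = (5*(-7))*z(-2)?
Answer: I*(-3780 + 40320*sqrt(2)) ≈ 53241.0*I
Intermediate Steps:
U = -70*I*sqrt(2) (U = (5*(-7))*(2*sqrt(-2)) = -70*I*sqrt(2) ≈ -98.995*I)
(9*sqrt(-10 + 28) - 576)*U = (9*sqrt(-10 + 28) - 576)*(-70*I*sqrt(2)) = (9*sqrt(18) - 576)*(-70*I*sqrt(2)) = (9*(3*sqrt(2)) - 576)*(-70*I*sqrt(2)) = (27*sqrt(2) - 576)*(-70*I*sqrt(2)) = (-576 + 27*sqrt(2))*(-70*I*sqrt(2)) = -70*I*sqrt(2)*(-576 + 27*sqrt(2))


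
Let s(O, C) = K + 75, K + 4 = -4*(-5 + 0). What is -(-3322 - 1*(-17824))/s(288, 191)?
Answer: -14502/91 ≈ -159.36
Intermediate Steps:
K = 16 (K = -4 - 4*(-5 + 0) = -4 - 4*(-5) = -4 + 20 = 16)
s(O, C) = 91 (s(O, C) = 16 + 75 = 91)
-(-3322 - 1*(-17824))/s(288, 191) = -(-3322 - 1*(-17824))/91 = -(-3322 + 17824)/91 = -14502/91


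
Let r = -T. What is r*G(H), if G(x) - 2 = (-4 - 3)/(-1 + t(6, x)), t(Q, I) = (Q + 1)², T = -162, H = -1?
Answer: 2403/8 ≈ 300.38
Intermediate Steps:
t(Q, I) = (1 + Q)²
r = 162 (r = -1*(-162) = 162)
G(x) = 89/48 (G(x) = 2 + (-4 - 3)/(-1 + (1 + 6)²) = 2 - 7/(-1 + 7²) = 2 - 7/(-1 + 49) = 2 - 7/48 = 89/48)
r*G(H) = 162*(89/48) = 2403/8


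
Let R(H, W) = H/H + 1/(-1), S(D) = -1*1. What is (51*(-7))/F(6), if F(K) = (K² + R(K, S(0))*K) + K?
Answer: -17/2 ≈ -8.5000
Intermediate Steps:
S(D) = -1
R(H, W) = 0 (R(H, W) = 1 + 1*(-1) = 1 - 1 = 0)
F(K) = K + K² (F(K) = (K² + 0*K) + K = (K² + 0) + K = K² + K = K + K²)
(51*(-7))/F(6) = (51*(-7))/((6*(1 + 6))) = -357/(6*7) = -357/42 = -357*1/42 = -17/2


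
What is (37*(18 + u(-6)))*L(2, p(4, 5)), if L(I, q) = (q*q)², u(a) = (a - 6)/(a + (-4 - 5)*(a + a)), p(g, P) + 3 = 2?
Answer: 11248/17 ≈ 661.65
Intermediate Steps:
p(g, P) = -1 (p(g, P) = -3 + 2 = -1)
u(a) = -(-6 + a)/(17*a) (u(a) = (-6 + a)/(a - 18*a) = (-6 + a)/((-17*a)) = (-6 + a)*(-1/(17*a)) = -(-6 + a)/(17*a))
L(I, q) = q⁴ (L(I, q) = (q²)² = q⁴)
(37*(18 + u(-6)))*L(2, p(4, 5)) = (37*(18 + (1/17)*(6 - 1*(-6))/(-6)))*(-1)⁴ = (37*(18 + (1/17)*(-⅙)*(6 + 6)))*1 = (37*(18 + (1/17)*(-⅙)*12))*1 = (37*(18 - 2/17))*1 = (37*(304/17))*1 = (11248/17)*1 = 11248/17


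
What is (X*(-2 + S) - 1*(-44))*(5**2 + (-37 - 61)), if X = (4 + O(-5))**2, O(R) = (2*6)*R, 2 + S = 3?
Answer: 225716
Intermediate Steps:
S = 1 (S = -2 + 3 = 1)
O(R) = 12*R
X = 3136 (X = (4 + 12*(-5))**2 = (4 - 60)**2 = (-56)**2 = 3136)
(X*(-2 + S) - 1*(-44))*(5**2 + (-37 - 61)) = (3136*(-2 + 1) - 1*(-44))*(5**2 + (-37 - 61)) = (3136*(-1) + 44)*(25 - 98) = (-3136 + 44)*(-73) = -3092*(-73) = 225716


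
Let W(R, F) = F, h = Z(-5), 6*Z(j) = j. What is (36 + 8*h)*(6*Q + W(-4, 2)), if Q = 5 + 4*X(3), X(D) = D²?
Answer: 21824/3 ≈ 7274.7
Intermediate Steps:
Z(j) = j/6
h = -⅚ (h = (⅙)*(-5) = -⅚ ≈ -0.83333)
Q = 41 (Q = 5 + 4*3² = 5 + 4*9 = 5 + 36 = 41)
(36 + 8*h)*(6*Q + W(-4, 2)) = (36 + 8*(-⅚))*(6*41 + 2) = (36 - 20/3)*(246 + 2) = (88/3)*248 = 21824/3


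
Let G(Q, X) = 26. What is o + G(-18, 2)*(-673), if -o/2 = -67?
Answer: -17364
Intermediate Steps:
o = 134 (o = -2*(-67) = 134)
o + G(-18, 2)*(-673) = 134 + 26*(-673) = 134 - 17498 = -17364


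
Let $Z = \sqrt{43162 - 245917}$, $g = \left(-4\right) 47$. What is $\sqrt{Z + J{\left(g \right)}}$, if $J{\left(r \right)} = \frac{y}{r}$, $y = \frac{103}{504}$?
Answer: $\frac{\sqrt{-67774 + 62346816 i \sqrt{202755}}}{7896} \approx 15.005 + 15.005 i$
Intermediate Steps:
$y = \frac{103}{504}$ ($y = 103 \cdot \frac{1}{504} = \frac{103}{504} \approx 0.20437$)
$g = -188$
$Z = i \sqrt{202755}$ ($Z = \sqrt{-202755} = i \sqrt{202755} \approx 450.28 i$)
$J{\left(r \right)} = \frac{103}{504 r}$
$\sqrt{Z + J{\left(g \right)}} = \sqrt{i \sqrt{202755} + \frac{103}{504 \left(-188\right)}} = \sqrt{i \sqrt{202755} + \frac{103}{504} \left(- \frac{1}{188}\right)} = \sqrt{i \sqrt{202755} - \frac{103}{94752}} = \sqrt{- \frac{103}{94752} + i \sqrt{202755}}$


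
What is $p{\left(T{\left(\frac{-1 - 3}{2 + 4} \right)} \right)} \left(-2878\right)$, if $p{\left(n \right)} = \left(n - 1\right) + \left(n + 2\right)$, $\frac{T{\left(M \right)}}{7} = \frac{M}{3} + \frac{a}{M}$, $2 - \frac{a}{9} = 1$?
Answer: $\frac{4950160}{9} \approx 5.5002 \cdot 10^{5}$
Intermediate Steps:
$a = 9$ ($a = 18 - 9 = 9$)
$T{\left(M \right)} = \frac{63}{M} + \frac{7 M}{3}$ ($T{\left(M \right)} = 7 \left(\frac{M}{3} + \frac{9}{M}\right) = 7 \left(\frac{9}{M} + \frac{M}{3}\right) = \frac{63}{M} + \frac{7 M}{3}$)
$p{\left(n \right)} = 1 + 2 n$ ($p{\left(n \right)} = \left(-1 + n\right) + \left(2 + n\right) = 1 + 2 n$)
$p{\left(T{\left(\frac{-1 - 3}{2 + 4} \right)} \right)} \left(-2878\right) = \left(1 + 2 \left(\frac{63}{\left(-1 - 3\right) \frac{1}{2 + 4}} + \frac{7 \frac{-1 - 3}{2 + 4}}{3}\right)\right) \left(-2878\right) = \left(1 + 2 \left(\frac{63}{\left(-4\right) \frac{1}{6}} + \frac{7 \left(- \frac{4}{6}\right)}{3}\right)\right) \left(-2878\right) = \left(1 + 2 \left(\frac{63}{\left(-4\right) \frac{1}{6}} + \frac{7 \left(\left(-4\right) \frac{1}{6}\right)}{3}\right)\right) \left(-2878\right) = \left(1 + 2 \left(\frac{63}{- \frac{2}{3}} + \frac{7}{3} \left(- \frac{2}{3}\right)\right)\right) \left(-2878\right) = \left(1 + 2 \left(63 \left(- \frac{3}{2}\right) - \frac{14}{9}\right)\right) \left(-2878\right) = \left(1 + 2 \left(- \frac{189}{2} - \frac{14}{9}\right)\right) \left(-2878\right) = \left(1 + 2 \left(- \frac{1729}{18}\right)\right) \left(-2878\right) = \left(1 - \frac{1729}{9}\right) \left(-2878\right) = \left(- \frac{1720}{9}\right) \left(-2878\right) = \frac{4950160}{9}$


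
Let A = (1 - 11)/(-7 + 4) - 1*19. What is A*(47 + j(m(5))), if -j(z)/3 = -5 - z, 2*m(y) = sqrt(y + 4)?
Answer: -6251/6 ≈ -1041.8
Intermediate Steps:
m(y) = sqrt(4 + y)/2 (m(y) = sqrt(y + 4)/2 = sqrt(4 + y)/2)
j(z) = 15 + 3*z (j(z) = -3*(-5 - z) = 15 + 3*z)
A = -47/3 (A = -10/(-3) - 19 = -10*(-1/3) - 19 = 10/3 - 19 = -47/3 ≈ -15.667)
A*(47 + j(m(5))) = -47*(47 + (15 + 3*(sqrt(4 + 5)/2)))/3 = -47*(47 + (15 + 3*(sqrt(9)/2)))/3 = -47*(47 + (15 + 3*((1/2)*3)))/3 = -47*(47 + (15 + 3*(3/2)))/3 = -47*(47 + (15 + 9/2))/3 = -47*(47 + 39/2)/3 = -47/3*133/2 = -6251/6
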